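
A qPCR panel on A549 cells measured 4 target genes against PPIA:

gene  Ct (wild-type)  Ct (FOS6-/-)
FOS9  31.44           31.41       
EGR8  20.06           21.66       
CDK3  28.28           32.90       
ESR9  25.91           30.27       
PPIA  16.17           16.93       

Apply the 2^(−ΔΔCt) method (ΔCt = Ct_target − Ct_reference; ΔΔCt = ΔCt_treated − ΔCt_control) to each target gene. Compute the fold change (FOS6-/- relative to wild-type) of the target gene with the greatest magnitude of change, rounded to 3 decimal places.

FOS9: ΔΔCt = (31.41−16.93) − (31.44−16.17) = 14.48 − 15.27 = -0.79; fold change = 2^0.79 = 1.729
EGR8: ΔΔCt = (21.66−16.93) − (20.06−16.17) = 4.73 − 3.89 = 0.84; fold change = 2^-0.84 = 0.559
CDK3: ΔΔCt = (32.90−16.93) − (28.28−16.17) = 15.97 − 12.11 = 3.86; fold change = 2^-3.86 = 0.069
ESR9: ΔΔCt = (30.27−16.93) − (25.91−16.17) = 13.34 − 9.74 = 3.60; fold change = 2^-3.60 = 0.082
CDK3 has the largest |ΔΔCt| = 3.86.

0.069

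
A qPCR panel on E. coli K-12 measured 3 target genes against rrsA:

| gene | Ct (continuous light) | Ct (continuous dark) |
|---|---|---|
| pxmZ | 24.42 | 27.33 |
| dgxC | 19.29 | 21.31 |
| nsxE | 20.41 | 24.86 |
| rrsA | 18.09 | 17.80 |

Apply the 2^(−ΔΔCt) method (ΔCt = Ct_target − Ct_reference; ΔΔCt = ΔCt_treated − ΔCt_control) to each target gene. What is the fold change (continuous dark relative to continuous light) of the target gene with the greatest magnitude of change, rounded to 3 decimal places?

0.037

pxmZ: ΔΔCt = (27.33−17.80) − (24.42−18.09) = 9.53 − 6.33 = 3.20; fold change = 2^-3.20 = 0.109
dgxC: ΔΔCt = (21.31−17.80) − (19.29−18.09) = 3.51 − 1.20 = 2.31; fold change = 2^-2.31 = 0.202
nsxE: ΔΔCt = (24.86−17.80) − (20.41−18.09) = 7.06 − 2.32 = 4.74; fold change = 2^-4.74 = 0.037
nsxE has the largest |ΔΔCt| = 4.74.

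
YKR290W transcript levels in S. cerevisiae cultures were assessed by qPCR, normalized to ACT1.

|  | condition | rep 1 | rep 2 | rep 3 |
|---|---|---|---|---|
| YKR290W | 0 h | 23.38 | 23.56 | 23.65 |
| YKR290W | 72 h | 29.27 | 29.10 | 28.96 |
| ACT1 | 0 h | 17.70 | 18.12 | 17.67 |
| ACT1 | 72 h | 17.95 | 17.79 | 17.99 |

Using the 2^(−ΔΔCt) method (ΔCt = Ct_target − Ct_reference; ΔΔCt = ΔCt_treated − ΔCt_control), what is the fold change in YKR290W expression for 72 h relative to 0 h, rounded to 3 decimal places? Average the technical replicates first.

0.022

Mean Ct: YKR290W 0 h 23.530; YKR290W 72 h 29.110; ACT1 0 h 17.830; ACT1 72 h 17.910
ΔCt(0 h) = 23.530 − 17.830 = 5.700
ΔCt(72 h) = 29.110 − 17.910 = 11.200
ΔΔCt = 11.200 − 5.700 = 5.500
Fold change = 2^(−5.500) = 0.0221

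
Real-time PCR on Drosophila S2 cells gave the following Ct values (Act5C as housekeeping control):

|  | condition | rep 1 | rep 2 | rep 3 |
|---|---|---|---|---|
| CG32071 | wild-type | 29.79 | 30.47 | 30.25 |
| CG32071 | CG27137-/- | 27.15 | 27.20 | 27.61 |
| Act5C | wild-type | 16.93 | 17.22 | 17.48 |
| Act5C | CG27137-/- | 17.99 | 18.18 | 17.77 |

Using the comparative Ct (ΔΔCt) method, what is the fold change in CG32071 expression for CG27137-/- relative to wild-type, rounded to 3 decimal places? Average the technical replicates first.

Mean Ct: CG32071 wild-type 30.170; CG32071 CG27137-/- 27.320; Act5C wild-type 17.210; Act5C CG27137-/- 17.980
ΔCt(wild-type) = 30.170 − 17.210 = 12.960
ΔCt(CG27137-/-) = 27.320 − 17.980 = 9.340
ΔΔCt = 9.340 − 12.960 = -3.620
Fold change = 2^(−(-3.620)) = 2^3.620 = 12.2950

12.295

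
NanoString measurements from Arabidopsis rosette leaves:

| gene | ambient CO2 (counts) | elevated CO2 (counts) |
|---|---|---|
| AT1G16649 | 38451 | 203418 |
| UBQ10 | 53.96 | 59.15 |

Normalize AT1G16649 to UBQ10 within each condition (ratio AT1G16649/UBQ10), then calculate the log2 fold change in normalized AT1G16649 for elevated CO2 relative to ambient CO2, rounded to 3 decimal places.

AT1G16649/UBQ10 (ambient CO2) = 38451 / 53.96 = 712.58
AT1G16649/UBQ10 (elevated CO2) = 203418 / 59.15 = 3439
Fold change = 3439 / 712.58 = 4.8261
log2(4.8261) = 2.2709

2.271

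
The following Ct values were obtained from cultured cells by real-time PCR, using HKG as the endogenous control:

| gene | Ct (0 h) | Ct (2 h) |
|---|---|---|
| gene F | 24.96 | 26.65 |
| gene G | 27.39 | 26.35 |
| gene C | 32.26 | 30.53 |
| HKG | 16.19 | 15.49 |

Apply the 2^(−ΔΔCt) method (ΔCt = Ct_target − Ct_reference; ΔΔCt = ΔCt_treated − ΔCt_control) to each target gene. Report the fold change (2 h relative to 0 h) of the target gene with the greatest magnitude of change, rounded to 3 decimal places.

gene F: ΔΔCt = (26.65−15.49) − (24.96−16.19) = 11.16 − 8.77 = 2.39; fold change = 2^-2.39 = 0.191
gene G: ΔΔCt = (26.35−15.49) − (27.39−16.19) = 10.86 − 11.20 = -0.34; fold change = 2^0.34 = 1.266
gene C: ΔΔCt = (30.53−15.49) − (32.26−16.19) = 15.04 − 16.07 = -1.03; fold change = 2^1.03 = 2.042
gene F has the largest |ΔΔCt| = 2.39.

0.191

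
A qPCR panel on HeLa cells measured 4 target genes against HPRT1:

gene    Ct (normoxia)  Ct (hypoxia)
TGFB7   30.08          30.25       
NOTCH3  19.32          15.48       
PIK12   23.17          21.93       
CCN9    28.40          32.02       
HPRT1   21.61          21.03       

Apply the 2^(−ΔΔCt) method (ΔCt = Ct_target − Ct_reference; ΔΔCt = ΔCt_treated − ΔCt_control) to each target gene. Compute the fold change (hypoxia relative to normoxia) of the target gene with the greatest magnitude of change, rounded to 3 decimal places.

0.054

TGFB7: ΔΔCt = (30.25−21.03) − (30.08−21.61) = 9.22 − 8.47 = 0.75; fold change = 2^-0.75 = 0.595
NOTCH3: ΔΔCt = (15.48−21.03) − (19.32−21.61) = -5.55 − (-2.29) = -3.26; fold change = 2^3.26 = 9.580
PIK12: ΔΔCt = (21.93−21.03) − (23.17−21.61) = 0.90 − 1.56 = -0.66; fold change = 2^0.66 = 1.580
CCN9: ΔΔCt = (32.02−21.03) − (28.40−21.61) = 10.99 − 6.79 = 4.20; fold change = 2^-4.20 = 0.054
CCN9 has the largest |ΔΔCt| = 4.20.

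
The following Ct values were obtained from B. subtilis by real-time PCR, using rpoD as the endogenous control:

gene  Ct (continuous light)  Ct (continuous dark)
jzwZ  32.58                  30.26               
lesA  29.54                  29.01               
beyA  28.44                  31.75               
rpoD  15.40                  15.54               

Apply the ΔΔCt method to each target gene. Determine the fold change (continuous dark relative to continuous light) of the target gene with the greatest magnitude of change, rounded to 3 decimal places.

0.111

jzwZ: ΔΔCt = (30.26−15.54) − (32.58−15.40) = 14.72 − 17.18 = -2.46; fold change = 2^2.46 = 5.502
lesA: ΔΔCt = (29.01−15.54) − (29.54−15.40) = 13.47 − 14.14 = -0.67; fold change = 2^0.67 = 1.591
beyA: ΔΔCt = (31.75−15.54) − (28.44−15.40) = 16.21 − 13.04 = 3.17; fold change = 2^-3.17 = 0.111
beyA has the largest |ΔΔCt| = 3.17.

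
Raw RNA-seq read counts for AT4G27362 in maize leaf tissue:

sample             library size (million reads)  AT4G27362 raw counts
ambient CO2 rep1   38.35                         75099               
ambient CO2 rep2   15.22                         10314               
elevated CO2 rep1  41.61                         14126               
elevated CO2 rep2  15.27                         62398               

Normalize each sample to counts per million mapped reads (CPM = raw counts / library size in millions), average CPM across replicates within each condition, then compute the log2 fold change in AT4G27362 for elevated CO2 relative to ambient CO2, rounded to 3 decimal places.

CPM(ambient CO2 rep1) = 75099 / 38.35 = 1958.2529
CPM(ambient CO2 rep2) = 10314 / 15.22 = 677.6610
CPM(elevated CO2 rep1) = 14126 / 41.61 = 339.4857
CPM(elevated CO2 rep2) = 62398 / 15.27 = 4086.3130
mean CPM(ambient CO2) = 1317.9570; mean CPM(elevated CO2) = 2212.8994
Fold change = 2212.8994 / 1317.9570 = 1.67904
log2(1.67904) = 0.7476

0.748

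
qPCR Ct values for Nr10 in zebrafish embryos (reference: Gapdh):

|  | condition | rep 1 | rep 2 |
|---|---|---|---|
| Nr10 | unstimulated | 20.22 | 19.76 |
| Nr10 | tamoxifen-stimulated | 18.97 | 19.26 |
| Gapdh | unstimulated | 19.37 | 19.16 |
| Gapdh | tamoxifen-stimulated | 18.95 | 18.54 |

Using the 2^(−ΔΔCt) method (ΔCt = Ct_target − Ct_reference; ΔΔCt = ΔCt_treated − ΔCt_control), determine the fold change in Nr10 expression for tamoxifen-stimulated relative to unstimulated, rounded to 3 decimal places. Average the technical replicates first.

Mean Ct: Nr10 unstimulated 19.990; Nr10 tamoxifen-stimulated 19.115; Gapdh unstimulated 19.265; Gapdh tamoxifen-stimulated 18.745
ΔCt(unstimulated) = 19.990 − 19.265 = 0.725
ΔCt(tamoxifen-stimulated) = 19.115 − 18.745 = 0.370
ΔΔCt = 0.370 − 0.725 = -0.355
Fold change = 2^(−(-0.355)) = 2^0.355 = 1.2790

1.279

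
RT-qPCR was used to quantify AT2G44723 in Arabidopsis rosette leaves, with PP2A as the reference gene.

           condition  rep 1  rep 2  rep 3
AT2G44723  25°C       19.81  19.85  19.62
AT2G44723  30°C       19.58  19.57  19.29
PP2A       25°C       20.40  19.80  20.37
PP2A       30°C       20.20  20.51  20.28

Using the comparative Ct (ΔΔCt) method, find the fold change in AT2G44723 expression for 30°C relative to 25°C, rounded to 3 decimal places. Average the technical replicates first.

1.338

Mean Ct: AT2G44723 25°C 19.760; AT2G44723 30°C 19.480; PP2A 25°C 20.190; PP2A 30°C 20.330
ΔCt(25°C) = 19.760 − 20.190 = -0.430
ΔCt(30°C) = 19.480 − 20.330 = -0.850
ΔΔCt = -0.850 − (-0.430) = -0.420
Fold change = 2^(−(-0.420)) = 2^0.420 = 1.3379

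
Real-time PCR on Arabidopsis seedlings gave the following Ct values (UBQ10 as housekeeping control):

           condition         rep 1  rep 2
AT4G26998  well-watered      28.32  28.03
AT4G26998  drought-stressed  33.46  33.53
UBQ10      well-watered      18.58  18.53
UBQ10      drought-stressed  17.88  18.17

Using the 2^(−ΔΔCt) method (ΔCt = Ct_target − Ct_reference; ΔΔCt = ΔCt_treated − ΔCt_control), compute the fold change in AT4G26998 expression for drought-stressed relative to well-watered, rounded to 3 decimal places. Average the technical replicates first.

Mean Ct: AT4G26998 well-watered 28.175; AT4G26998 drought-stressed 33.495; UBQ10 well-watered 18.555; UBQ10 drought-stressed 18.025
ΔCt(well-watered) = 28.175 − 18.555 = 9.620
ΔCt(drought-stressed) = 33.495 − 18.025 = 15.470
ΔΔCt = 15.470 − 9.620 = 5.850
Fold change = 2^(−5.850) = 0.0173

0.017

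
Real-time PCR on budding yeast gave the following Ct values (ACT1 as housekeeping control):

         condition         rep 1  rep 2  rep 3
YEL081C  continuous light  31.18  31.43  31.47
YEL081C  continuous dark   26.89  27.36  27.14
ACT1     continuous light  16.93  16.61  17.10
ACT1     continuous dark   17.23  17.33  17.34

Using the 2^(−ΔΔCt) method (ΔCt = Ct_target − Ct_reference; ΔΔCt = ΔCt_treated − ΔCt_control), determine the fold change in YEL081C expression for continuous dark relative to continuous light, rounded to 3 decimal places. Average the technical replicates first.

Mean Ct: YEL081C continuous light 31.360; YEL081C continuous dark 27.130; ACT1 continuous light 16.880; ACT1 continuous dark 17.300
ΔCt(continuous light) = 31.360 − 16.880 = 14.480
ΔCt(continuous dark) = 27.130 − 17.300 = 9.830
ΔΔCt = 9.830 − 14.480 = -4.650
Fold change = 2^(−(-4.650)) = 2^4.650 = 25.1067

25.107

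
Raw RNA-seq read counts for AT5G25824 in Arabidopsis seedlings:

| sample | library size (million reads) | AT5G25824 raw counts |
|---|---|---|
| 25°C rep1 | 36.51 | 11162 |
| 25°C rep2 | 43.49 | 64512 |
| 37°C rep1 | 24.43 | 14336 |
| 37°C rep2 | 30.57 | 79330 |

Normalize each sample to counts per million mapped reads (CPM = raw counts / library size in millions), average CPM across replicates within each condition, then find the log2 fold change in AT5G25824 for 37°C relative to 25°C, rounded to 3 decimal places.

CPM(25°C rep1) = 11162 / 36.51 = 305.7245
CPM(25°C rep2) = 64512 / 43.49 = 1483.3755
CPM(37°C rep1) = 14336 / 24.43 = 586.8195
CPM(37°C rep2) = 79330 / 30.57 = 2595.0278
mean CPM(25°C) = 894.5500; mean CPM(37°C) = 1590.9236
Fold change = 1590.9236 / 894.5500 = 1.77846
log2(1.77846) = 0.8306

0.831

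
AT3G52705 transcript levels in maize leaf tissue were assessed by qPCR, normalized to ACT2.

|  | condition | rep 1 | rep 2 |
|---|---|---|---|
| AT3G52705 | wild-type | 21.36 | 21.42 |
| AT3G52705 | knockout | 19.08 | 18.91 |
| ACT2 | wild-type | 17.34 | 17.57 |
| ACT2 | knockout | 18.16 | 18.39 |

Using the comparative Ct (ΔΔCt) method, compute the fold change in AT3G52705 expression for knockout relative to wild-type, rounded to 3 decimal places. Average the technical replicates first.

Mean Ct: AT3G52705 wild-type 21.390; AT3G52705 knockout 18.995; ACT2 wild-type 17.455; ACT2 knockout 18.275
ΔCt(wild-type) = 21.390 − 17.455 = 3.935
ΔCt(knockout) = 18.995 − 18.275 = 0.720
ΔΔCt = 0.720 − 3.935 = -3.215
Fold change = 2^(−(-3.215)) = 2^3.215 = 9.2856

9.286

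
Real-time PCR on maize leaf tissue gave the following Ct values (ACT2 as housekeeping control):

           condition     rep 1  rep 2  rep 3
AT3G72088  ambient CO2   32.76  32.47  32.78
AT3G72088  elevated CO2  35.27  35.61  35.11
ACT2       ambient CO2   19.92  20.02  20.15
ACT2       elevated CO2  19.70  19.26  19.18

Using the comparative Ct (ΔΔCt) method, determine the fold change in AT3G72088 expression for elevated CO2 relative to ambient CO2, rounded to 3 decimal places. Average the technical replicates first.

0.101

Mean Ct: AT3G72088 ambient CO2 32.670; AT3G72088 elevated CO2 35.330; ACT2 ambient CO2 20.030; ACT2 elevated CO2 19.380
ΔCt(ambient CO2) = 32.670 − 20.030 = 12.640
ΔCt(elevated CO2) = 35.330 − 19.380 = 15.950
ΔΔCt = 15.950 − 12.640 = 3.310
Fold change = 2^(−3.310) = 0.1008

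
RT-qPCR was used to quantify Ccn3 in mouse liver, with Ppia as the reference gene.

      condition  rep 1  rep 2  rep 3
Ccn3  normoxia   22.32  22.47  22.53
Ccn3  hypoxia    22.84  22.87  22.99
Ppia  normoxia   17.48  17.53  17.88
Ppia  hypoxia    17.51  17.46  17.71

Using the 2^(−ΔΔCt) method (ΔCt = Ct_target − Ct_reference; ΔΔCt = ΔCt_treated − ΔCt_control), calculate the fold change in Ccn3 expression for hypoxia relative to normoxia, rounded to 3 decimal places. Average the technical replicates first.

0.693

Mean Ct: Ccn3 normoxia 22.440; Ccn3 hypoxia 22.900; Ppia normoxia 17.630; Ppia hypoxia 17.560
ΔCt(normoxia) = 22.440 − 17.630 = 4.810
ΔCt(hypoxia) = 22.900 − 17.560 = 5.340
ΔΔCt = 5.340 − 4.810 = 0.530
Fold change = 2^(−0.530) = 0.6926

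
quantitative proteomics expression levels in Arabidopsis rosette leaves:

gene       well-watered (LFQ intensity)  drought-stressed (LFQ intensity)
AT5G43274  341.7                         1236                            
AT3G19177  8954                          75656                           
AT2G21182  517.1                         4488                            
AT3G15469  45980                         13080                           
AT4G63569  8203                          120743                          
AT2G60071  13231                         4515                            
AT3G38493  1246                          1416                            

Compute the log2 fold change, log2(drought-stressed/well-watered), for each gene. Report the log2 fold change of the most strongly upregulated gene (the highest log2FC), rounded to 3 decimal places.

3.880

log2(1236/341.7) = 1.855  (AT5G43274)
log2(75656/8954) = 3.079  (AT3G19177)
log2(4488/517.1) = 3.118  (AT2G21182)
log2(13080/45980) = -1.814  (AT3G15469)
log2(120743/8203) = 3.880  (AT4G63569)
log2(4515/13231) = -1.551  (AT2G60071)
log2(1416/1246) = 0.185  (AT3G38493)
AT4G63569 is most strongly upregulated.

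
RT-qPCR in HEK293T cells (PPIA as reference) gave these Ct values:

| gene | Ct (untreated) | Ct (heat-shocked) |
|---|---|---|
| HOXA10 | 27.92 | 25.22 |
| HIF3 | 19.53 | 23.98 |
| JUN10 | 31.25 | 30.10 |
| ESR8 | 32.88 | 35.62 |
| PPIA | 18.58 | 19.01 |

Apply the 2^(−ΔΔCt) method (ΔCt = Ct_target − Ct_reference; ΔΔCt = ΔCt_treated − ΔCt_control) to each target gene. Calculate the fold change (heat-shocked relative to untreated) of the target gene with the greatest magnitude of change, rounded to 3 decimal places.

HOXA10: ΔΔCt = (25.22−19.01) − (27.92−18.58) = 6.21 − 9.34 = -3.13; fold change = 2^3.13 = 8.754
HIF3: ΔΔCt = (23.98−19.01) − (19.53−18.58) = 4.97 − 0.95 = 4.02; fold change = 2^-4.02 = 0.062
JUN10: ΔΔCt = (30.10−19.01) − (31.25−18.58) = 11.09 − 12.67 = -1.58; fold change = 2^1.58 = 2.990
ESR8: ΔΔCt = (35.62−19.01) − (32.88−18.58) = 16.61 − 14.30 = 2.31; fold change = 2^-2.31 = 0.202
HIF3 has the largest |ΔΔCt| = 4.02.

0.062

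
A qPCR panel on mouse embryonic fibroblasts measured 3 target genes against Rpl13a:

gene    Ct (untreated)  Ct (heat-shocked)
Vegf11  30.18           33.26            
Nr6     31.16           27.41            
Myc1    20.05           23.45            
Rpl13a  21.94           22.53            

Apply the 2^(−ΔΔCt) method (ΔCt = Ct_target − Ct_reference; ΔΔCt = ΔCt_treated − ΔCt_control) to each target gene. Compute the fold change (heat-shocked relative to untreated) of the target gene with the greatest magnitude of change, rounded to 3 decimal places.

Vegf11: ΔΔCt = (33.26−22.53) − (30.18−21.94) = 10.73 − 8.24 = 2.49; fold change = 2^-2.49 = 0.178
Nr6: ΔΔCt = (27.41−22.53) − (31.16−21.94) = 4.88 − 9.22 = -4.34; fold change = 2^4.34 = 20.252
Myc1: ΔΔCt = (23.45−22.53) − (20.05−21.94) = 0.92 − (-1.89) = 2.81; fold change = 2^-2.81 = 0.143
Nr6 has the largest |ΔΔCt| = 4.34.

20.252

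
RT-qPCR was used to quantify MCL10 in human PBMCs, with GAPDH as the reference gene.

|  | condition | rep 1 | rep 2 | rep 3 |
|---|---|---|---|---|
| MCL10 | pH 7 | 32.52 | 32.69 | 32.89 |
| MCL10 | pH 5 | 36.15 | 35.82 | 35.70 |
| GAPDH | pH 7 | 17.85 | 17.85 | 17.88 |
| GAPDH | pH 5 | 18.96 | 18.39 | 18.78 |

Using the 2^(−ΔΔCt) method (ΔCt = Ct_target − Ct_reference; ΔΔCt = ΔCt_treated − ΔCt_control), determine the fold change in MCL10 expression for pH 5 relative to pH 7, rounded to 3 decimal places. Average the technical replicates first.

Mean Ct: MCL10 pH 7 32.700; MCL10 pH 5 35.890; GAPDH pH 7 17.860; GAPDH pH 5 18.710
ΔCt(pH 7) = 32.700 − 17.860 = 14.840
ΔCt(pH 5) = 35.890 − 18.710 = 17.180
ΔΔCt = 17.180 − 14.840 = 2.340
Fold change = 2^(−2.340) = 0.1975

0.198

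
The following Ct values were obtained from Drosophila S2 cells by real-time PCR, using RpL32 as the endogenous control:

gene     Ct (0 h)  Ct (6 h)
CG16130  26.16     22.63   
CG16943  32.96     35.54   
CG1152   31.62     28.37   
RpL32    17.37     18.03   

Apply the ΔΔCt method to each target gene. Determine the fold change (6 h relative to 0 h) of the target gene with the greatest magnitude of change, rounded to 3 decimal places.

18.252

CG16130: ΔΔCt = (22.63−18.03) − (26.16−17.37) = 4.60 − 8.79 = -4.19; fold change = 2^4.19 = 18.252
CG16943: ΔΔCt = (35.54−18.03) − (32.96−17.37) = 17.51 − 15.59 = 1.92; fold change = 2^-1.92 = 0.264
CG1152: ΔΔCt = (28.37−18.03) − (31.62−17.37) = 10.34 − 14.25 = -3.91; fold change = 2^3.91 = 15.032
CG16130 has the largest |ΔΔCt| = 4.19.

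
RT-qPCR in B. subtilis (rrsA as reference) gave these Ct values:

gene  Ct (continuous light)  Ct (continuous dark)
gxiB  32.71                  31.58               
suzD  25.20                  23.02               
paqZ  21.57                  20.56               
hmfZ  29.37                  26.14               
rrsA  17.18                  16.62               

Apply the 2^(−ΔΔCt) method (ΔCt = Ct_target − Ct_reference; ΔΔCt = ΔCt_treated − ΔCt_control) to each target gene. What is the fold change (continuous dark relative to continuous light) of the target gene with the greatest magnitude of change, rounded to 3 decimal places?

6.364

gxiB: ΔΔCt = (31.58−16.62) − (32.71−17.18) = 14.96 − 15.53 = -0.57; fold change = 2^0.57 = 1.485
suzD: ΔΔCt = (23.02−16.62) − (25.20−17.18) = 6.40 − 8.02 = -1.62; fold change = 2^1.62 = 3.074
paqZ: ΔΔCt = (20.56−16.62) − (21.57−17.18) = 3.94 − 4.39 = -0.45; fold change = 2^0.45 = 1.366
hmfZ: ΔΔCt = (26.14−16.62) − (29.37−17.18) = 9.52 − 12.19 = -2.67; fold change = 2^2.67 = 6.364
hmfZ has the largest |ΔΔCt| = 2.67.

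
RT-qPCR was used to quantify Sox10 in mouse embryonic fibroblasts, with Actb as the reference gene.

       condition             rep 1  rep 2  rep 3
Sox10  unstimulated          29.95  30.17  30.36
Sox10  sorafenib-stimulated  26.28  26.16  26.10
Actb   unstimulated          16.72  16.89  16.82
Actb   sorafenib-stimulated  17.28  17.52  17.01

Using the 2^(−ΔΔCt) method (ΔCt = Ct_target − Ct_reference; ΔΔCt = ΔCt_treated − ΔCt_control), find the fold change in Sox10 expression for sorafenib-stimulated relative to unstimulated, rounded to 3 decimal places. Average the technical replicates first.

21.706

Mean Ct: Sox10 unstimulated 30.160; Sox10 sorafenib-stimulated 26.180; Actb unstimulated 16.810; Actb sorafenib-stimulated 17.270
ΔCt(unstimulated) = 30.160 − 16.810 = 13.350
ΔCt(sorafenib-stimulated) = 26.180 − 17.270 = 8.910
ΔΔCt = 8.910 − 13.350 = -4.440
Fold change = 2^(−(-4.440)) = 2^4.440 = 21.7057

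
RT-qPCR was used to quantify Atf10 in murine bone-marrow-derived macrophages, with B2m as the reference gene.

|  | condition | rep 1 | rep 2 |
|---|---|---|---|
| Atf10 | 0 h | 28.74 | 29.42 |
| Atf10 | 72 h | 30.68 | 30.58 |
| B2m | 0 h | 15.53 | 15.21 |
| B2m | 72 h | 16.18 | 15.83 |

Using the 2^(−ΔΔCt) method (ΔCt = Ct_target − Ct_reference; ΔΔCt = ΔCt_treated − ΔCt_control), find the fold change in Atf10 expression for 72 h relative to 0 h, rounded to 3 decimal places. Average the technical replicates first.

0.530

Mean Ct: Atf10 0 h 29.080; Atf10 72 h 30.630; B2m 0 h 15.370; B2m 72 h 16.005
ΔCt(0 h) = 29.080 − 15.370 = 13.710
ΔCt(72 h) = 30.630 − 16.005 = 14.625
ΔΔCt = 14.625 − 13.710 = 0.915
Fold change = 2^(−0.915) = 0.5303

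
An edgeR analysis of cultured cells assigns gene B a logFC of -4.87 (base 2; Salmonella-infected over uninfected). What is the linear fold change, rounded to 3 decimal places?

Fold change = 2^(-4.87) = 0.0342

0.034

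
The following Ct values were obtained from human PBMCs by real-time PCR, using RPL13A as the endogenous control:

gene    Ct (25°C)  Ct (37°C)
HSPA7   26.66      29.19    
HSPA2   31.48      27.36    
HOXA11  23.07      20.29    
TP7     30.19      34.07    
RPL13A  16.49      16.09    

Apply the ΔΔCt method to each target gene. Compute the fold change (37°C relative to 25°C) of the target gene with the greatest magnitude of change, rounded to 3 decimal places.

HSPA7: ΔΔCt = (29.19−16.09) − (26.66−16.49) = 13.10 − 10.17 = 2.93; fold change = 2^-2.93 = 0.131
HSPA2: ΔΔCt = (27.36−16.09) − (31.48−16.49) = 11.27 − 14.99 = -3.72; fold change = 2^3.72 = 13.177
HOXA11: ΔΔCt = (20.29−16.09) − (23.07−16.49) = 4.20 − 6.58 = -2.38; fold change = 2^2.38 = 5.205
TP7: ΔΔCt = (34.07−16.09) − (30.19−16.49) = 17.98 − 13.70 = 4.28; fold change = 2^-4.28 = 0.051
TP7 has the largest |ΔΔCt| = 4.28.

0.051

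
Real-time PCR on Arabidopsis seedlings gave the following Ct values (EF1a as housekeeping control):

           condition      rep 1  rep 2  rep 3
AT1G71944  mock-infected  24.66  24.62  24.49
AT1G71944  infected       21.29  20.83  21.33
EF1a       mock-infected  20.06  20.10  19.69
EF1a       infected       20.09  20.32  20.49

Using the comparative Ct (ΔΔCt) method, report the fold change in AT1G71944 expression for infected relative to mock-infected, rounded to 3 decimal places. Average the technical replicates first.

13.833

Mean Ct: AT1G71944 mock-infected 24.590; AT1G71944 infected 21.150; EF1a mock-infected 19.950; EF1a infected 20.300
ΔCt(mock-infected) = 24.590 − 19.950 = 4.640
ΔCt(infected) = 21.150 − 20.300 = 0.850
ΔΔCt = 0.850 − 4.640 = -3.790
Fold change = 2^(−(-3.790)) = 2^3.790 = 13.8326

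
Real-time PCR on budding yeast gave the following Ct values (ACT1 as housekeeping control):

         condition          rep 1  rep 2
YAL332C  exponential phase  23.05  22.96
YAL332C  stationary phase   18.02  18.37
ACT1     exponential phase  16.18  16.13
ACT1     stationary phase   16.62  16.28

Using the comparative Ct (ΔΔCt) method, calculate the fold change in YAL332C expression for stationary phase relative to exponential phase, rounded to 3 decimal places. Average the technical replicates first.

Mean Ct: YAL332C exponential phase 23.005; YAL332C stationary phase 18.195; ACT1 exponential phase 16.155; ACT1 stationary phase 16.450
ΔCt(exponential phase) = 23.005 − 16.155 = 6.850
ΔCt(stationary phase) = 18.195 − 16.450 = 1.745
ΔΔCt = 1.745 − 6.850 = -5.105
Fold change = 2^(−(-5.105)) = 2^5.105 = 34.4158

34.416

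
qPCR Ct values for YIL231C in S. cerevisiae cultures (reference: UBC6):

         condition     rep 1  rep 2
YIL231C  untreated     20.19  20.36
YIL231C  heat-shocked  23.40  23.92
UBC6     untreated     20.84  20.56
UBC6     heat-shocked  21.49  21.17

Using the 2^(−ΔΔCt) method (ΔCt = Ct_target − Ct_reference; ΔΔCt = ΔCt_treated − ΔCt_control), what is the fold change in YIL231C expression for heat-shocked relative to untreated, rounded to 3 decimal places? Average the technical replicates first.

Mean Ct: YIL231C untreated 20.275; YIL231C heat-shocked 23.660; UBC6 untreated 20.700; UBC6 heat-shocked 21.330
ΔCt(untreated) = 20.275 − 20.700 = -0.425
ΔCt(heat-shocked) = 23.660 − 21.330 = 2.330
ΔΔCt = 2.330 − (-0.425) = 2.755
Fold change = 2^(−2.755) = 0.1481

0.148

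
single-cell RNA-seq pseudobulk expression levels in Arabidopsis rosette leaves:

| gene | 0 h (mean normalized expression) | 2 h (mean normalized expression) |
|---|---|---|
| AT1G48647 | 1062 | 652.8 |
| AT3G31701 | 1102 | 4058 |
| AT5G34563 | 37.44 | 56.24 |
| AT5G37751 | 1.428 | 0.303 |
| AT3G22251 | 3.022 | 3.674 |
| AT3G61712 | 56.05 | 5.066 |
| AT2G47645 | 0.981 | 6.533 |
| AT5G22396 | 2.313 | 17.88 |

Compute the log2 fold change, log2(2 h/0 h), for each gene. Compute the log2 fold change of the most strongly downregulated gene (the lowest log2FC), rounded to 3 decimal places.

log2(652.8/1062) = -0.702  (AT1G48647)
log2(4058/1102) = 1.881  (AT3G31701)
log2(56.24/37.44) = 0.587  (AT5G34563)
log2(0.303/1.428) = -2.237  (AT5G37751)
log2(3.674/3.022) = 0.282  (AT3G22251)
log2(5.066/56.05) = -3.468  (AT3G61712)
log2(6.533/0.981) = 2.735  (AT2G47645)
log2(17.88/2.313) = 2.951  (AT5G22396)
AT3G61712 is most strongly downregulated.

-3.468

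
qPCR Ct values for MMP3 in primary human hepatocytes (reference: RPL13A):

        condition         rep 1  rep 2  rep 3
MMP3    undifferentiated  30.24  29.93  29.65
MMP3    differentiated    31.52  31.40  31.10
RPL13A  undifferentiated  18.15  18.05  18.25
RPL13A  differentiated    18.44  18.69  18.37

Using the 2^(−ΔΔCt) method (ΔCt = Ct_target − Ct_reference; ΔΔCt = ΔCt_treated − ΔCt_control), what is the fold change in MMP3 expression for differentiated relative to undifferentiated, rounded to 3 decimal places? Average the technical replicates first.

Mean Ct: MMP3 undifferentiated 29.940; MMP3 differentiated 31.340; RPL13A undifferentiated 18.150; RPL13A differentiated 18.500
ΔCt(undifferentiated) = 29.940 − 18.150 = 11.790
ΔCt(differentiated) = 31.340 − 18.500 = 12.840
ΔΔCt = 12.840 − 11.790 = 1.050
Fold change = 2^(−1.050) = 0.4830

0.483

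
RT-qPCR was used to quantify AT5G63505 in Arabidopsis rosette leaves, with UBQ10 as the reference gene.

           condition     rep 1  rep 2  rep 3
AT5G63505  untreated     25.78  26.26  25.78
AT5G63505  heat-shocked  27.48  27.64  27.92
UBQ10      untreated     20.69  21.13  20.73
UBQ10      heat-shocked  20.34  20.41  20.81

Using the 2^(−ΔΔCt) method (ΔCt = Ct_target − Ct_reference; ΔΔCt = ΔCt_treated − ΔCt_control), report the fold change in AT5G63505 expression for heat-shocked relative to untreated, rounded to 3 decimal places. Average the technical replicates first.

Mean Ct: AT5G63505 untreated 25.940; AT5G63505 heat-shocked 27.680; UBQ10 untreated 20.850; UBQ10 heat-shocked 20.520
ΔCt(untreated) = 25.940 − 20.850 = 5.090
ΔCt(heat-shocked) = 27.680 − 20.520 = 7.160
ΔΔCt = 7.160 − 5.090 = 2.070
Fold change = 2^(−2.070) = 0.2382

0.238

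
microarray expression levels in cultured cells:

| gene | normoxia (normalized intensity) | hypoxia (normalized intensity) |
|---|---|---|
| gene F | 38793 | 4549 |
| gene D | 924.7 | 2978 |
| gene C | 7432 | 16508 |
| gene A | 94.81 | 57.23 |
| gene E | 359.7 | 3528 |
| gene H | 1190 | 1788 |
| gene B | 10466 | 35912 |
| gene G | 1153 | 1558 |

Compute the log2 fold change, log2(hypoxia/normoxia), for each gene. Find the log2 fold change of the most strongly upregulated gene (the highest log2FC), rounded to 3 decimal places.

3.294

log2(4549/38793) = -3.092  (gene F)
log2(2978/924.7) = 1.687  (gene D)
log2(16508/7432) = 1.151  (gene C)
log2(57.23/94.81) = -0.728  (gene A)
log2(3528/359.7) = 3.294  (gene E)
log2(1788/1190) = 0.587  (gene H)
log2(35912/10466) = 1.779  (gene B)
log2(1558/1153) = 0.434  (gene G)
gene E is most strongly upregulated.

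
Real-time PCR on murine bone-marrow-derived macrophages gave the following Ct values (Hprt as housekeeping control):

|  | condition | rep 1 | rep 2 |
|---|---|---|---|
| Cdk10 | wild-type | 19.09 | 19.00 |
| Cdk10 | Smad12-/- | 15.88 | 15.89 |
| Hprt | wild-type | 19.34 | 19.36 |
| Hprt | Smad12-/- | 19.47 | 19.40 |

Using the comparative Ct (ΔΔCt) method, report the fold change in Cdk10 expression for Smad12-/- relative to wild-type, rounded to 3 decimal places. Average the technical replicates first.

Mean Ct: Cdk10 wild-type 19.045; Cdk10 Smad12-/- 15.885; Hprt wild-type 19.350; Hprt Smad12-/- 19.435
ΔCt(wild-type) = 19.045 − 19.350 = -0.305
ΔCt(Smad12-/-) = 15.885 − 19.435 = -3.550
ΔΔCt = -3.550 − (-0.305) = -3.245
Fold change = 2^(−(-3.245)) = 2^3.245 = 9.4807

9.481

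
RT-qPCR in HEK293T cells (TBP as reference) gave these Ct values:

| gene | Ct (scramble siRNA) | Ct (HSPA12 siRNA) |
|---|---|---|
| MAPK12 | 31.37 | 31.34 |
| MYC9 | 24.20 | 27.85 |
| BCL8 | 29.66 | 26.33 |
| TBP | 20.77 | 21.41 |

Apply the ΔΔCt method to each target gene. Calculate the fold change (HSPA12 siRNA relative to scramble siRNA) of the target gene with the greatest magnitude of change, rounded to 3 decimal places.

MAPK12: ΔΔCt = (31.34−21.41) − (31.37−20.77) = 9.93 − 10.60 = -0.67; fold change = 2^0.67 = 1.591
MYC9: ΔΔCt = (27.85−21.41) − (24.20−20.77) = 6.44 − 3.43 = 3.01; fold change = 2^-3.01 = 0.124
BCL8: ΔΔCt = (26.33−21.41) − (29.66−20.77) = 4.92 − 8.89 = -3.97; fold change = 2^3.97 = 15.671
BCL8 has the largest |ΔΔCt| = 3.97.

15.671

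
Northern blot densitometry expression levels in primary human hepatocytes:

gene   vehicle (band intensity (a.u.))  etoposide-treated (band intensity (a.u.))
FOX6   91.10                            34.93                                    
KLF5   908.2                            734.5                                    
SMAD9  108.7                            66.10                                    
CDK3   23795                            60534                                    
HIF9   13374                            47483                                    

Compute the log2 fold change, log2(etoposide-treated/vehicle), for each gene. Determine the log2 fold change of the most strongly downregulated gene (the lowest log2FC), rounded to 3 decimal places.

log2(34.93/91.10) = -1.383  (FOX6)
log2(734.5/908.2) = -0.306  (KLF5)
log2(66.10/108.7) = -0.718  (SMAD9)
log2(60534/23795) = 1.347  (CDK3)
log2(47483/13374) = 1.828  (HIF9)
FOX6 is most strongly downregulated.

-1.383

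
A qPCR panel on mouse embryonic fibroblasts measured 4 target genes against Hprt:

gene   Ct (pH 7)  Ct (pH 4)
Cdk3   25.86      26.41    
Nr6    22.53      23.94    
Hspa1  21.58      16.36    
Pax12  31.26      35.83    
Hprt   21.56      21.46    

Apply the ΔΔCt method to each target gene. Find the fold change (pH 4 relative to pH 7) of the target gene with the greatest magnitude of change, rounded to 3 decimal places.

Cdk3: ΔΔCt = (26.41−21.46) − (25.86−21.56) = 4.95 − 4.30 = 0.65; fold change = 2^-0.65 = 0.637
Nr6: ΔΔCt = (23.94−21.46) − (22.53−21.56) = 2.48 − 0.97 = 1.51; fold change = 2^-1.51 = 0.351
Hspa1: ΔΔCt = (16.36−21.46) − (21.58−21.56) = -5.10 − 0.02 = -5.12; fold change = 2^5.12 = 34.776
Pax12: ΔΔCt = (35.83−21.46) − (31.26−21.56) = 14.37 − 9.70 = 4.67; fold change = 2^-4.67 = 0.039
Hspa1 has the largest |ΔΔCt| = 5.12.

34.776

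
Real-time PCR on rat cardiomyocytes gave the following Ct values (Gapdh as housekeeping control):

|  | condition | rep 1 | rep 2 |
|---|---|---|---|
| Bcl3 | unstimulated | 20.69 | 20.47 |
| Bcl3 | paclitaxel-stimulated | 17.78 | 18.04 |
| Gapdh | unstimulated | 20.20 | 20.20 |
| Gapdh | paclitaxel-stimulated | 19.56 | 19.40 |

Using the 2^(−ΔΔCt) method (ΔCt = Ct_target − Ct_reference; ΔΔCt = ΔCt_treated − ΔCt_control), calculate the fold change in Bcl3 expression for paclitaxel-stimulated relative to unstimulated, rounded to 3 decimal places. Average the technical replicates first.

Mean Ct: Bcl3 unstimulated 20.580; Bcl3 paclitaxel-stimulated 17.910; Gapdh unstimulated 20.200; Gapdh paclitaxel-stimulated 19.480
ΔCt(unstimulated) = 20.580 − 20.200 = 0.380
ΔCt(paclitaxel-stimulated) = 17.910 − 19.480 = -1.570
ΔΔCt = -1.570 − 0.380 = -1.950
Fold change = 2^(−(-1.950)) = 2^1.950 = 3.8637

3.864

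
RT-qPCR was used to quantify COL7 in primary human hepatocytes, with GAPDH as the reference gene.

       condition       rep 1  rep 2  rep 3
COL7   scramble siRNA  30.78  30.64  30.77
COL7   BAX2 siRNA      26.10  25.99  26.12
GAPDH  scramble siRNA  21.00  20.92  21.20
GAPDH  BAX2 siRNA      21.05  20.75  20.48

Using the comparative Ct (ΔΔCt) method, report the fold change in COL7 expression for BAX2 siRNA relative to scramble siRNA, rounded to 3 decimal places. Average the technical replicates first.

Mean Ct: COL7 scramble siRNA 30.730; COL7 BAX2 siRNA 26.070; GAPDH scramble siRNA 21.040; GAPDH BAX2 siRNA 20.760
ΔCt(scramble siRNA) = 30.730 − 21.040 = 9.690
ΔCt(BAX2 siRNA) = 26.070 − 20.760 = 5.310
ΔΔCt = 5.310 − 9.690 = -4.380
Fold change = 2^(−(-4.380)) = 2^4.380 = 20.8215

20.821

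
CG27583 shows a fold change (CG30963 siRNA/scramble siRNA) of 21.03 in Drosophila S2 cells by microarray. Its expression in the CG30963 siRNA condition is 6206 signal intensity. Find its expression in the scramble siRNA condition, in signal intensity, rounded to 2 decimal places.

scramble siRNA expression = 6206 / 21.03 = 295.10

295.10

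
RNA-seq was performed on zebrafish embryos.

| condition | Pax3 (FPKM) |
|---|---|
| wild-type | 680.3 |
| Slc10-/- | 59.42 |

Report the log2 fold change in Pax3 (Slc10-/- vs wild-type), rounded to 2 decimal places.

-3.52

Fold change = 59.42 / 680.3 = 0.0873
log2(0.0873) = -3.517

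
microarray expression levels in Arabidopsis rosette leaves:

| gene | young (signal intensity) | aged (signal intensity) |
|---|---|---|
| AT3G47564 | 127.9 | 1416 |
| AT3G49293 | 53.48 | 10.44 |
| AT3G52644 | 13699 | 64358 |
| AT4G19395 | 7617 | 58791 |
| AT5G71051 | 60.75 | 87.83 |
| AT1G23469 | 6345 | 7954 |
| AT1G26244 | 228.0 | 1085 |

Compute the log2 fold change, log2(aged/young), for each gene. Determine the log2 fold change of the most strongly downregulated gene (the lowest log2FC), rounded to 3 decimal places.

log2(1416/127.9) = 3.469  (AT3G47564)
log2(10.44/53.48) = -2.357  (AT3G49293)
log2(64358/13699) = 2.232  (AT3G52644)
log2(58791/7617) = 2.948  (AT4G19395)
log2(87.83/60.75) = 0.532  (AT5G71051)
log2(7954/6345) = 0.326  (AT1G23469)
log2(1085/228.0) = 2.251  (AT1G26244)
AT3G49293 is most strongly downregulated.

-2.357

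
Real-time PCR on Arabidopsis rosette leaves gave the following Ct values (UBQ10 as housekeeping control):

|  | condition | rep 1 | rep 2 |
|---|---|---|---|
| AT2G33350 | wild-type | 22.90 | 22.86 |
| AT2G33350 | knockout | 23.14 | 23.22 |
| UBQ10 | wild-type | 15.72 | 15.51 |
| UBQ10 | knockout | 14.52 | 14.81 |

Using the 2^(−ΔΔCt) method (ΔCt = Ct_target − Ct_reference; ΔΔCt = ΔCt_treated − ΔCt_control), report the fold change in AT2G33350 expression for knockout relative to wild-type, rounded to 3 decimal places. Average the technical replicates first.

0.420

Mean Ct: AT2G33350 wild-type 22.880; AT2G33350 knockout 23.180; UBQ10 wild-type 15.615; UBQ10 knockout 14.665
ΔCt(wild-type) = 22.880 − 15.615 = 7.265
ΔCt(knockout) = 23.180 − 14.665 = 8.515
ΔΔCt = 8.515 − 7.265 = 1.250
Fold change = 2^(−1.250) = 0.4204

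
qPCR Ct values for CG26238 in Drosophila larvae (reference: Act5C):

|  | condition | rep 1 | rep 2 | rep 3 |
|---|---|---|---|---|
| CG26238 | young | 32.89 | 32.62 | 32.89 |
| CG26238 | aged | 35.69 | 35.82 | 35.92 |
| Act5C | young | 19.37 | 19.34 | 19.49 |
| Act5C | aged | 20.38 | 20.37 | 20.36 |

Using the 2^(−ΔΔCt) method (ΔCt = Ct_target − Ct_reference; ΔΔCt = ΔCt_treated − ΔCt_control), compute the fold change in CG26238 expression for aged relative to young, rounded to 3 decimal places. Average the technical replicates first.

0.243

Mean Ct: CG26238 young 32.800; CG26238 aged 35.810; Act5C young 19.400; Act5C aged 20.370
ΔCt(young) = 32.800 − 19.400 = 13.400
ΔCt(aged) = 35.810 − 20.370 = 15.440
ΔΔCt = 15.440 − 13.400 = 2.040
Fold change = 2^(−2.040) = 0.2432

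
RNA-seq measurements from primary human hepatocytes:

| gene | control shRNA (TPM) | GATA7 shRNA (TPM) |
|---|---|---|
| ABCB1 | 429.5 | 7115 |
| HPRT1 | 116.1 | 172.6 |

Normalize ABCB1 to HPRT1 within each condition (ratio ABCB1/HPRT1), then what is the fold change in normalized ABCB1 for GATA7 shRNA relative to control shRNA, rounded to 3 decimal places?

ABCB1/HPRT1 (control shRNA) = 429.5 / 116.1 = 3.6994
ABCB1/HPRT1 (GATA7 shRNA) = 7115 / 172.6 = 41.222
Fold change = 41.222 / 3.6994 = 11.1430

11.143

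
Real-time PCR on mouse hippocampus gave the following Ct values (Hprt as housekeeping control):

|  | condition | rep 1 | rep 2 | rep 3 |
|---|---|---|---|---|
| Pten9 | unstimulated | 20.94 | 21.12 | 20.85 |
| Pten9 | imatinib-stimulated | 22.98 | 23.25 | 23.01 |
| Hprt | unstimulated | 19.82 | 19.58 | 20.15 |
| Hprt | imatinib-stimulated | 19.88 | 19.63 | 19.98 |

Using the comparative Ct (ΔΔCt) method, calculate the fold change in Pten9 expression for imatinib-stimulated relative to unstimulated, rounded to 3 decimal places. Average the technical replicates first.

0.228

Mean Ct: Pten9 unstimulated 20.970; Pten9 imatinib-stimulated 23.080; Hprt unstimulated 19.850; Hprt imatinib-stimulated 19.830
ΔCt(unstimulated) = 20.970 − 19.850 = 1.120
ΔCt(imatinib-stimulated) = 23.080 − 19.830 = 3.250
ΔΔCt = 3.250 − 1.120 = 2.130
Fold change = 2^(−2.130) = 0.2285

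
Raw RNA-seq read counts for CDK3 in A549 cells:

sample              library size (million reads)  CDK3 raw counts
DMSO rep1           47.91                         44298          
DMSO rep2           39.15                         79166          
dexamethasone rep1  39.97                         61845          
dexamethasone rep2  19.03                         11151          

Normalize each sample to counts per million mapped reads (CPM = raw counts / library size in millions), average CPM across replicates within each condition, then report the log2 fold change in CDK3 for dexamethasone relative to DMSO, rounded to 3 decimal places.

-0.466

CPM(DMSO rep1) = 44298 / 47.91 = 924.6086
CPM(DMSO rep2) = 79166 / 39.15 = 2022.1201
CPM(dexamethasone rep1) = 61845 / 39.97 = 1547.2855
CPM(dexamethasone rep2) = 11151 / 19.03 = 585.9695
mean CPM(DMSO) = 1473.3643; mean CPM(dexamethasone) = 1066.6275
Fold change = 1066.6275 / 1473.3643 = 0.72394
log2(0.72394) = -0.4661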